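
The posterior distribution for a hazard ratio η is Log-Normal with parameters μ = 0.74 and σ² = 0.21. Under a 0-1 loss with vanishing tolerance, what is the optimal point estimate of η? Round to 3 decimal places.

1.699

Mode = exp(μ − σ²) = exp(0.53) = 1.699.
Mean = exp(μ + σ²/2) = exp(0.845) = 2.328.
This is the posterior mode — the MAP estimate.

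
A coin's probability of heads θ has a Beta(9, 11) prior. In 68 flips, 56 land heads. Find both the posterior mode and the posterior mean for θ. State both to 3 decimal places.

MAP: 0.744. Posterior mean: 0.739.

Posterior: Beta(9+56, 11+12) = Beta(65, 23).
Mode = (65−1)/(65+23−2) = 64/86 = 0.744.
Mean = 65/(65+23) = 65/88 = 0.739.
The mean is pulled below the mode by the posterior's left skew.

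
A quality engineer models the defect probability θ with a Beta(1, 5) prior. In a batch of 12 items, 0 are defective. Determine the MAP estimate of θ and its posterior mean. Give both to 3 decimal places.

θ_MAP = 0.000, E[θ|data] = 0.056

Posterior: Beta(1+0, 5+12) = Beta(1, 17).
Since α = 1 ≤ 1 and β > 1, the Beta density is monotone decreasing on [0,1]; the mode is at 0.
Mean = 1/(1+17) = 0.056.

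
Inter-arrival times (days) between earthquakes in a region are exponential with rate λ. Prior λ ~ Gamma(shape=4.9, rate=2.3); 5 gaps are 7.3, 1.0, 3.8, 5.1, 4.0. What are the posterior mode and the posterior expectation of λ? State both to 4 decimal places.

λ_MAP = 0.3787, E[λ|data] = 0.4213

Σ times = 21.2. Posterior: Gamma(shape = 4.9+5 = 9.9, rate = 2.3+21.2 = 23.5).
Mode = (α−1)/β = 8.9/23.5 = 0.3787.
Mean = α/β = 9.9/23.5 = 0.4213.
The posterior is right-skewed, so the mean exceeds the mode.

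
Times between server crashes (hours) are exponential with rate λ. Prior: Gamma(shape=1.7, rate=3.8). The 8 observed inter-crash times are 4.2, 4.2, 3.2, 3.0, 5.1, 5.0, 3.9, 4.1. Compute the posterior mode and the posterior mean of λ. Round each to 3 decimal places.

Σ times = 32.7. Posterior: Gamma(shape = 1.7+8 = 9.7, rate = 3.8+32.7 = 36.5).
Mode = (α−1)/β = 8.7/36.5 = 0.238.
Mean = α/β = 9.7/36.5 = 0.266.

MAP = 0.238, posterior mean = 0.266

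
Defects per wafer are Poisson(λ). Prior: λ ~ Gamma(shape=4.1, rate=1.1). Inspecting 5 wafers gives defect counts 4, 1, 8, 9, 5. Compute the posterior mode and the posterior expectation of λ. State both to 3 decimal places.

Σ counts = 27. Posterior: Gamma(shape = 4.1+27 = 31.1, rate = 1.1+5 = 6.1).
Mode = (α−1)/β = 30.1/6.1 = 4.934.
Mean = α/β = 31.1/6.1 = 5.098.
The mean is pulled above the mode by the posterior's right skew.

MAP = 4.934; posterior mean = 5.098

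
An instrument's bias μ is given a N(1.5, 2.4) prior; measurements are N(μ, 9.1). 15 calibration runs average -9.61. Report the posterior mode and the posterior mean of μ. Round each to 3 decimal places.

MAP = -7.368; posterior mean = -7.368

Posterior for μ is Normal. Precision-weighted mean: (1/2.4·1.5 + 15/9.1·-9.61) / (1/2.4 + 15/9.1) = -7.368.
A Normal posterior is symmetric, so mode = mean.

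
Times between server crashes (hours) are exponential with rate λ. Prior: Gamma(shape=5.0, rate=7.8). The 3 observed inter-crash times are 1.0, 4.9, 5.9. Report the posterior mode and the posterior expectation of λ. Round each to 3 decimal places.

Σ times = 11.8. Posterior: Gamma(shape = 5.0+3 = 8.0, rate = 7.8+11.8 = 19.6).
Mode = (α−1)/β = 7.0/19.6 = 0.357.
Mean = α/β = 8.0/19.6 = 0.408.

λ_MAP = 0.357, E[λ|data] = 0.408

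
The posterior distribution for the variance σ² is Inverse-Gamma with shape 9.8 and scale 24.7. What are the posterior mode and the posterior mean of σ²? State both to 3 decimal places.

Mode = β/(α+1) = 24.7/10.8 = 2.287.
Mean = β/(α−1) = 24.7/8.8 = 2.807.

MAP: 2.287. Posterior mean: 2.807.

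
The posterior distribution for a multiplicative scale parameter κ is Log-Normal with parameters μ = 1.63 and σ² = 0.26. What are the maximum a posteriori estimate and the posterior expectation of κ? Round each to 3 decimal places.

Mode = exp(μ − σ²) = exp(1.37) = 3.935.
Mean = exp(μ + σ²/2) = exp(1.760) = 5.812.
The posterior is right-skewed, so the mean exceeds the mode.

maximum a posteriori estimate = 3.935, posterior expectation = 5.812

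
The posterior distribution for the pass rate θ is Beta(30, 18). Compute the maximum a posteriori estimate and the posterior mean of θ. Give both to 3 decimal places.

Mode = (30−1)/(30+18−2) = 29/46 = 0.630.
Mean = 30/(30+18) = 30/48 = 0.625.

MAP = 0.630; posterior mean = 0.625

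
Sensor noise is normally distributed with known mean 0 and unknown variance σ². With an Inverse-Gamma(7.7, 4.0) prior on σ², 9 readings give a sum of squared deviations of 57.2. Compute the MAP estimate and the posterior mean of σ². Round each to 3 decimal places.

Posterior: Inverse-Gamma(shape = 7.7+9/2 = 12.2, scale = 4.0+57.2/2 = 32.6).
Mode = β/(α+1) = 32.6/13.2 = 2.470.
Mean = β/(α−1) = 32.6/11.2 = 2.911.
The posterior is right-skewed, so the mean exceeds the mode.

MAP = 2.470; posterior mean = 2.911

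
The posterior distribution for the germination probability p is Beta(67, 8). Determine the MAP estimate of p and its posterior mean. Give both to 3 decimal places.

MAP: 0.904. Posterior mean: 0.893.

Mode = (67−1)/(67+8−2) = 66/73 = 0.904.
Mean = 67/(67+8) = 67/75 = 0.893.
Mode > mean: the posterior has a left tail.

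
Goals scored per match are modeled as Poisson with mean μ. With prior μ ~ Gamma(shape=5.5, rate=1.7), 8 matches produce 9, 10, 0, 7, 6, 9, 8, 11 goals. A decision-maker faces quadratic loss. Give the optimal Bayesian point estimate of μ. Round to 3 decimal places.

6.753

Σ counts = 60. Posterior: Gamma(shape = 5.5+60 = 65.5, rate = 1.7+8 = 9.7).
Mode = (α−1)/β = 64.5/9.7 = 6.649.
Mean = α/β = 65.5/9.7 = 6.753.
Quadratic loss ⇒ the optimal estimator is the posterior mean.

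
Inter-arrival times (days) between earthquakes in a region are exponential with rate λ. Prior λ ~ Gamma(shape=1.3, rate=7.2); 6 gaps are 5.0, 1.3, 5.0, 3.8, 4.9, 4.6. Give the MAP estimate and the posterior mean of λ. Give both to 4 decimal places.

MAP = 0.1981; posterior mean = 0.2296

Σ times = 24.6. Posterior: Gamma(shape = 1.3+6 = 7.3, rate = 7.2+24.6 = 31.8).
Mode = (α−1)/β = 6.3/31.8 = 0.1981.
Mean = α/β = 7.3/31.8 = 0.2296.
Right-skewed posterior ⇒ mode < mean.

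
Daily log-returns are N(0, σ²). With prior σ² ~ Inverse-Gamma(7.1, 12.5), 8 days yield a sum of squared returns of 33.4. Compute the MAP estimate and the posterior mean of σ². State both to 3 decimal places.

MAP = 2.413, posterior mean = 2.891

Posterior: Inverse-Gamma(shape = 7.1+8/2 = 11.1, scale = 12.5+33.4/2 = 29.2).
Mode = β/(α+1) = 29.2/12.1 = 2.413.
Mean = β/(α−1) = 29.2/10.1 = 2.891.
The posterior is right-skewed, so the mean exceeds the mode.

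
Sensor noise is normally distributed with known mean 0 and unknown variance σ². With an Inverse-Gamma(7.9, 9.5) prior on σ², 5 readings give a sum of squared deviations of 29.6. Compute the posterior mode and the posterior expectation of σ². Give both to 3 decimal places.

posterior mode = 2.132, posterior expectation = 2.585

Posterior: Inverse-Gamma(shape = 7.9+5/2 = 10.4, scale = 9.5+29.6/2 = 24.3).
Mode = β/(α+1) = 24.3/11.4 = 2.132.
Mean = β/(α−1) = 24.3/9.4 = 2.585.
The mean is pulled above the mode by the posterior's right skew.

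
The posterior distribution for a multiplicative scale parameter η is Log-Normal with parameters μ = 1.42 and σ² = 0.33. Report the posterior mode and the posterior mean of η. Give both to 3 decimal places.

Mode = exp(μ − σ²) = exp(1.09) = 2.974.
Mean = exp(μ + σ²/2) = exp(1.585) = 4.879.
Mean > mode: the posterior has a right tail.

posterior mode = 2.974, posterior mean = 4.879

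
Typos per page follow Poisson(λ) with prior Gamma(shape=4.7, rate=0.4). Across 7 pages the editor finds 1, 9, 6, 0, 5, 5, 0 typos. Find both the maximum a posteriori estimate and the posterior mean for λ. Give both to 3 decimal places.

Σ counts = 26. Posterior: Gamma(shape = 4.7+26 = 30.7, rate = 0.4+7 = 7.4).
Mode = (α−1)/β = 29.7/7.4 = 4.014.
Mean = α/β = 30.7/7.4 = 4.149.

MAP = 4.014, posterior mean = 4.149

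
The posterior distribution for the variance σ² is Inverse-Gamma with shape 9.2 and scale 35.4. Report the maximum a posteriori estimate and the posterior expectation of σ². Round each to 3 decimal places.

MAP: 3.471. Posterior mean: 4.317.

Mode = β/(α+1) = 35.4/10.2 = 3.471.
Mean = β/(α−1) = 35.4/8.2 = 4.317.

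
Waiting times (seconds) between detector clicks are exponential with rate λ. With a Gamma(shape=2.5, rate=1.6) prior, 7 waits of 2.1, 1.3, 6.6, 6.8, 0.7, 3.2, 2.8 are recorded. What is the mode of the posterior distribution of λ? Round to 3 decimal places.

Σ times = 23.5. Posterior: Gamma(shape = 2.5+7 = 9.5, rate = 1.6+23.5 = 25.1).
Mode = (α−1)/β = 8.5/25.1 = 0.339.
Mean = α/β = 9.5/25.1 = 0.378.
This is the posterior mode — the MAP estimate.

0.339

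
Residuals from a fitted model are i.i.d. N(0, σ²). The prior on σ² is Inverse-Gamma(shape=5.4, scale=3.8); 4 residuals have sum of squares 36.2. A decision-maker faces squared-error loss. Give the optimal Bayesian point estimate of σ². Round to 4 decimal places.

Posterior: Inverse-Gamma(shape = 5.4+4/2 = 7.4, scale = 3.8+36.2/2 = 21.9).
Mode = β/(α+1) = 21.9/8.4 = 2.6071.
Mean = β/(α−1) = 21.9/6.4 = 3.4219.
Squared-error loss ⇒ the optimal estimator is the posterior mean.

3.4219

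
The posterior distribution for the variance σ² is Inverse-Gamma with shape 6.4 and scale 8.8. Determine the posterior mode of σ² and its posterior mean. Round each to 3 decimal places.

posterior mode = 1.189, posterior mean = 1.630

Mode = β/(α+1) = 8.8/7.4 = 1.189.
Mean = β/(α−1) = 8.8/5.4 = 1.630.
Mean > mode: the posterior has a right tail.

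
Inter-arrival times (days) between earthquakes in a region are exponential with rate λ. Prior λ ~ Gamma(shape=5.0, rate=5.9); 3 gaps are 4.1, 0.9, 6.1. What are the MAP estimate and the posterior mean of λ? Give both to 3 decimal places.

MAP = 0.412, posterior mean = 0.471

Σ times = 11.1. Posterior: Gamma(shape = 5.0+3 = 8.0, rate = 5.9+11.1 = 17.0).
Mode = (α−1)/β = 7.0/17.0 = 0.412.
Mean = α/β = 8.0/17.0 = 0.471.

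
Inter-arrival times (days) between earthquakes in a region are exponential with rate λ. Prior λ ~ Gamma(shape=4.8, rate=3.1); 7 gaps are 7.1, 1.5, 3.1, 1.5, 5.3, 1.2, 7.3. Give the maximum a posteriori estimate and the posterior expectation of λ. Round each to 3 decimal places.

Σ times = 27.0. Posterior: Gamma(shape = 4.8+7 = 11.8, rate = 3.1+27.0 = 30.1).
Mode = (α−1)/β = 10.8/30.1 = 0.359.
Mean = α/β = 11.8/30.1 = 0.392.
Mean > mode: the posterior has a right tail.

λ_MAP = 0.359, E[λ|data] = 0.392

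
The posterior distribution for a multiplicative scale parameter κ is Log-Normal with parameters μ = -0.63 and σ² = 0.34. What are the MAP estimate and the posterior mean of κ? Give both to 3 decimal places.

Mode = exp(μ − σ²) = exp(-0.97) = 0.379.
Mean = exp(μ + σ²/2) = exp(-0.460) = 0.631.
Right-skewed posterior ⇒ mode < mean.

MAP = 0.379; posterior mean = 0.631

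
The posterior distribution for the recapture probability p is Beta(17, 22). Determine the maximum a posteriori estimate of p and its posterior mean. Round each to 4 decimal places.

Mode = (17−1)/(17+22−2) = 16/37 = 0.4324.
Mean = 17/(17+22) = 17/39 = 0.4359.
The posterior is right-skewed, so the mean exceeds the mode.

MAP: 0.4324. Posterior mean: 0.4359.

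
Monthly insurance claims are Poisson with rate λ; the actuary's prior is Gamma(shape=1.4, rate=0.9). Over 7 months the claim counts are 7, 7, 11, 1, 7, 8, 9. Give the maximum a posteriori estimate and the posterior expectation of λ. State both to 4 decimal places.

Σ counts = 50. Posterior: Gamma(shape = 1.4+50 = 51.4, rate = 0.9+7 = 7.9).
Mode = (α−1)/β = 50.4/7.9 = 6.3797.
Mean = α/β = 51.4/7.9 = 6.5063.

maximum a posteriori estimate = 6.3797, posterior expectation = 6.5063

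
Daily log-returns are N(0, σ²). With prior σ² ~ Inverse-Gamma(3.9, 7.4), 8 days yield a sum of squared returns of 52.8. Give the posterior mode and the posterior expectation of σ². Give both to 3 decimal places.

MAP: 3.798. Posterior mean: 4.899.

Posterior: Inverse-Gamma(shape = 3.9+8/2 = 7.9, scale = 7.4+52.8/2 = 33.8).
Mode = β/(α+1) = 33.8/8.9 = 3.798.
Mean = β/(α−1) = 33.8/6.9 = 4.899.
Mean > mode: the posterior has a right tail.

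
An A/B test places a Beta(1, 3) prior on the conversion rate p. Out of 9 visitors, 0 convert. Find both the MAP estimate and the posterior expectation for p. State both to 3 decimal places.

Posterior: Beta(1+0, 3+9) = Beta(1, 12).
Since α = 1 ≤ 1 and β > 1, the Beta density is monotone decreasing on [0,1]; the mode is at 0.
Mean = 1/(1+12) = 0.077.

p_MAP = 0.000, E[p|data] = 0.077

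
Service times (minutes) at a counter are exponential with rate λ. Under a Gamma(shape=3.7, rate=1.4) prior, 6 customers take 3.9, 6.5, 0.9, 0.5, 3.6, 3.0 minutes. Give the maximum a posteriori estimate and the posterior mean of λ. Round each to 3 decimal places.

Σ times = 18.4. Posterior: Gamma(shape = 3.7+6 = 9.7, rate = 1.4+18.4 = 19.8).
Mode = (α−1)/β = 8.7/19.8 = 0.439.
Mean = α/β = 9.7/19.8 = 0.490.

maximum a posteriori estimate = 0.439, posterior mean = 0.490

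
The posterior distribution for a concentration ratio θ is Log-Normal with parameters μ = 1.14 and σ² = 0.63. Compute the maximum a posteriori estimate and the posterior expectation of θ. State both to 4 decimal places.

Mode = exp(μ − σ²) = exp(0.51) = 1.6653.
Mean = exp(μ + σ²/2) = exp(1.455) = 4.2845.

θ_MAP = 1.6653, E[θ|data] = 4.2845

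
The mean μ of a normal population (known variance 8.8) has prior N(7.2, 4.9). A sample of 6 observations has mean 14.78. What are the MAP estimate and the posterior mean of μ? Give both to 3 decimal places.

MAP = 13.034, posterior mean = 13.034

Posterior for μ is Normal. Precision-weighted mean: (1/4.9·7.2 + 6/8.8·14.78) / (1/4.9 + 6/8.8) = 13.034.
A Normal posterior is symmetric, so mode = mean.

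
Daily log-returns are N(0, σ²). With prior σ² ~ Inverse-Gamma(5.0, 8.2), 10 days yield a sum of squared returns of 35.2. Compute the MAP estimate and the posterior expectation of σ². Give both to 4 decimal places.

MAP = 2.3455; posterior mean = 2.8667

Posterior: Inverse-Gamma(shape = 5.0+10/2 = 10.0, scale = 8.2+35.2/2 = 25.8).
Mode = β/(α+1) = 25.8/11.0 = 2.3455.
Mean = β/(α−1) = 25.8/9.0 = 2.8667.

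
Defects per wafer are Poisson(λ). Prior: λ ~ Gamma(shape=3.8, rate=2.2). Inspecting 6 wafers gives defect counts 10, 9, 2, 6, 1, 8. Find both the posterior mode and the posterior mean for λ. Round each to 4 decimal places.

Σ counts = 36. Posterior: Gamma(shape = 3.8+36 = 39.8, rate = 2.2+6 = 8.2).
Mode = (α−1)/β = 38.8/8.2 = 4.7317.
Mean = α/β = 39.8/8.2 = 4.8537.
Right-skewed posterior ⇒ mode < mean.

MAP = 4.7317; posterior mean = 4.8537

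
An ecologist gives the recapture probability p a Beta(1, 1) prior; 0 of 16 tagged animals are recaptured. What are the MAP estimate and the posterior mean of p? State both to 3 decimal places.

Posterior: Beta(1+0, 1+16) = Beta(1, 17).
Since α = 1 ≤ 1 and β > 1, the Beta density is monotone decreasing on [0,1]; the mode is at 0.
Mean = 1/(1+17) = 0.056.
Mean > mode: the posterior has a right tail.

MAP: 0.000. Posterior mean: 0.056.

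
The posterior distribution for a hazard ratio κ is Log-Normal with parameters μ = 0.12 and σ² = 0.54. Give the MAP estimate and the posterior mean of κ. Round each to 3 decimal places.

MAP: 0.657. Posterior mean: 1.477.

Mode = exp(μ − σ²) = exp(-0.42) = 0.657.
Mean = exp(μ + σ²/2) = exp(0.390) = 1.477.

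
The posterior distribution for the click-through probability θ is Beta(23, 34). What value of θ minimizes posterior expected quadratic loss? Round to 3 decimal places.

0.404

Mode = (23−1)/(23+34−2) = 22/55 = 0.400.
Mean = 23/(23+34) = 23/57 = 0.404.
Quadratic loss ⇒ the optimal estimator is the posterior mean.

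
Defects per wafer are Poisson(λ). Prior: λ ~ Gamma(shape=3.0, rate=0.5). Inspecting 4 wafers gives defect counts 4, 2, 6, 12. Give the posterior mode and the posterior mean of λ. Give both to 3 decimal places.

MAP = 5.778, posterior mean = 6.000

Σ counts = 24. Posterior: Gamma(shape = 3.0+24 = 27.0, rate = 0.5+4 = 4.5).
Mode = (α−1)/β = 26.0/4.5 = 5.778.
Mean = α/β = 27.0/4.5 = 6.000.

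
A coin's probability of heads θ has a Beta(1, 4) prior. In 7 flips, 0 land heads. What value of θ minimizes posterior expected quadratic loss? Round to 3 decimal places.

Posterior: Beta(1+0, 4+7) = Beta(1, 11).
Since α = 1 ≤ 1 and β > 1, the Beta density is monotone decreasing on [0,1]; the mode is at 0.
Mean = 1/(1+11) = 0.083.
Quadratic loss ⇒ the optimal estimator is the posterior mean.

0.083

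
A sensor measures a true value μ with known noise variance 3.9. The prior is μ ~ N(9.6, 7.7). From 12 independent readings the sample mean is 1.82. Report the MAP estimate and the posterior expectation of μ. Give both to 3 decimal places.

Posterior for μ is Normal. Precision-weighted mean: (1/7.7·9.6 + 12/3.9·1.82) / (1/7.7 + 12/3.9) = 2.135.
A Normal posterior is symmetric, so mode = mean.

μ_MAP = 2.135, E[μ|data] = 2.135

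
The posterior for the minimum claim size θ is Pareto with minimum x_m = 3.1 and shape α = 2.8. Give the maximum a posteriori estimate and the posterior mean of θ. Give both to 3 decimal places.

MAP = 3.100, posterior mean = 4.822

The Pareto density is strictly decreasing on [x_m, ∞), so the mode is x_m = 3.100.
Mean = α·x_m/(α−1) = 2.8·3.1/1.8 = 4.822.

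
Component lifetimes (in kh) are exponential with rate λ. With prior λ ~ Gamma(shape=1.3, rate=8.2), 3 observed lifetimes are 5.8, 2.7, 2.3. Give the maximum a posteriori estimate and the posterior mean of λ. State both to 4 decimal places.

Σ times = 10.8. Posterior: Gamma(shape = 1.3+3 = 4.3, rate = 8.2+10.8 = 19.0).
Mode = (α−1)/β = 3.3/19.0 = 0.1737.
Mean = α/β = 4.3/19.0 = 0.2263.

λ_MAP = 0.1737, E[λ|data] = 0.2263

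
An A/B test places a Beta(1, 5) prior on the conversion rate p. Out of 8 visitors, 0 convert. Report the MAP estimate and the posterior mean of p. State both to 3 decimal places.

Posterior: Beta(1+0, 5+8) = Beta(1, 13).
Since α = 1 ≤ 1 and β > 1, the Beta density is monotone decreasing on [0,1]; the mode is at 0.
Mean = 1/(1+13) = 0.071.

p_MAP = 0.000, E[p|data] = 0.071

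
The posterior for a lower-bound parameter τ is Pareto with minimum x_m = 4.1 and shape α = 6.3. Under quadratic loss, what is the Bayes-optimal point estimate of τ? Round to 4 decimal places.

The Pareto density is strictly decreasing on [x_m, ∞), so the mode is x_m = 4.1000.
Mean = α·x_m/(α−1) = 6.3·4.1/5.3 = 4.8736.
Quadratic loss ⇒ the optimal estimator is the posterior mean.

4.8736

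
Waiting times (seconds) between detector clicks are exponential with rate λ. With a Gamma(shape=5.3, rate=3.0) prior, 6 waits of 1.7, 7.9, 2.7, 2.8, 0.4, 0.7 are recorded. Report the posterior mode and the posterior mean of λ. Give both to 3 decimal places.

Σ times = 16.2. Posterior: Gamma(shape = 5.3+6 = 11.3, rate = 3.0+16.2 = 19.2).
Mode = (α−1)/β = 10.3/19.2 = 0.536.
Mean = α/β = 11.3/19.2 = 0.589.

λ_MAP = 0.536, E[λ|data] = 0.589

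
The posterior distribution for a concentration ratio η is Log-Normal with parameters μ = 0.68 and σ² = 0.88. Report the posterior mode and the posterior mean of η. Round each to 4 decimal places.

MAP = 0.8187, posterior mean = 3.0649

Mode = exp(μ − σ²) = exp(-0.20) = 0.8187.
Mean = exp(μ + σ²/2) = exp(1.120) = 3.0649.
Mean > mode: the posterior has a right tail.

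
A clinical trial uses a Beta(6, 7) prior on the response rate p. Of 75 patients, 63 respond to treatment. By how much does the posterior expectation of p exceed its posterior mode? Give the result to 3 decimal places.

-0.007

Posterior: Beta(6+63, 7+12) = Beta(69, 19).
Mode = (69−1)/(69+19−2) = 68/86 = 0.791.
Mean = 69/(69+19) = 69/88 = 0.784.
Difference = 0.784 − 0.791 = -0.007.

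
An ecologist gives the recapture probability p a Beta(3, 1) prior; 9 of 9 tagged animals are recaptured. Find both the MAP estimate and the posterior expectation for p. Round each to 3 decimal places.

Posterior: Beta(3+9, 1+0) = Beta(12, 1).
Since β = 1 ≤ 1 and α > 1, the Beta density is monotone increasing on [0,1]; the mode is at 1.
Mean = 12/(12+1) = 0.923.
The posterior is left-skewed, so the mode exceeds the mean.

MAP = 1.000; posterior mean = 0.923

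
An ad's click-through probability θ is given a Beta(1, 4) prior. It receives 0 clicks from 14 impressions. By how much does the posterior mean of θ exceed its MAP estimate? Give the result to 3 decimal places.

0.053

Posterior: Beta(1+0, 4+14) = Beta(1, 18).
Since α = 1 ≤ 1 and β > 1, the Beta density is monotone decreasing on [0,1]; the mode is at 0.
Mean = 1/(1+18) = 0.053.
Difference = 0.053 − 0.000 = 0.053.
The posterior is right-skewed, so the mean exceeds the mode.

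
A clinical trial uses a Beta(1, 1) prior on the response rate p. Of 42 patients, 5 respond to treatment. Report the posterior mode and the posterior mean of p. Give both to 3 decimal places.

MAP = 0.119; posterior mean = 0.136

Posterior: Beta(1+5, 1+37) = Beta(6, 38).
Mode = (6−1)/(6+38−2) = 5/42 = 0.119.
Mean = 6/(6+38) = 6/44 = 0.136.
The mean is pulled above the mode by the posterior's right skew.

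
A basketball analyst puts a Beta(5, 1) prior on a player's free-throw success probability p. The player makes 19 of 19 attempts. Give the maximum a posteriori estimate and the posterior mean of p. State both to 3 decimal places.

MAP = 1.000; posterior mean = 0.960

Posterior: Beta(5+19, 1+0) = Beta(24, 1).
Since β = 1 ≤ 1 and α > 1, the Beta density is monotone increasing on [0,1]; the mode is at 1.
Mean = 24/(24+1) = 0.960.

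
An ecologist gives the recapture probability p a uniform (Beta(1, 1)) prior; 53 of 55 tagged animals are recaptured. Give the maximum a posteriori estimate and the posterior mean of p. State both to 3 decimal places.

p_MAP = 0.964, E[p|data] = 0.947

Posterior: Beta(1+53, 1+2) = Beta(54, 3).
Mode = (54−1)/(54+3−2) = 53/55 = 0.964.
Mean = 54/(54+3) = 54/57 = 0.947.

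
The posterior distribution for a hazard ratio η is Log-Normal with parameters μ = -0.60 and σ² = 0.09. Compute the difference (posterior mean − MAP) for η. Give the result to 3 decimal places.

Mode = exp(μ − σ²) = exp(-0.69) = 0.502.
Mean = exp(μ + σ²/2) = exp(-0.555) = 0.574.
Difference = 0.574 − 0.502 = 0.072.

0.072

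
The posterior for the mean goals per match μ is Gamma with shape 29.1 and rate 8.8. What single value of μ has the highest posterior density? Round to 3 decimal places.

3.193

Mode = (α−1)/β = 28.1/8.8 = 3.193.
Mean = α/β = 29.1/8.8 = 3.307.
This is the posterior mode — the MAP estimate.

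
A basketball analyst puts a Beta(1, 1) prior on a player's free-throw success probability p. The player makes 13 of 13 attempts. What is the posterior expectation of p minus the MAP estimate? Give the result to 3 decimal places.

Posterior: Beta(1+13, 1+0) = Beta(14, 1).
Since β = 1 ≤ 1 and α > 1, the Beta density is monotone increasing on [0,1]; the mode is at 1.
Mean = 14/(14+1) = 0.933.
Difference = 0.933 − 1.000 = -0.067.
Left-skewed posterior ⇒ mean < mode.

-0.067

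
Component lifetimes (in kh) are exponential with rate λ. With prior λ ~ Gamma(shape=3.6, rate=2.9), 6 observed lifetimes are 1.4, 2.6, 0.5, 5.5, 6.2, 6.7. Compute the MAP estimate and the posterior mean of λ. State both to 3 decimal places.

MAP: 0.333. Posterior mean: 0.372.

Σ times = 22.9. Posterior: Gamma(shape = 3.6+6 = 9.6, rate = 2.9+22.9 = 25.8).
Mode = (α−1)/β = 8.6/25.8 = 0.333.
Mean = α/β = 9.6/25.8 = 0.372.
The posterior is right-skewed, so the mean exceeds the mode.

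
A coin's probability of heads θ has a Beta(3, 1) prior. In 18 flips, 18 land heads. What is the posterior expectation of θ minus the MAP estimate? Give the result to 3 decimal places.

Posterior: Beta(3+18, 1+0) = Beta(21, 1).
Since β = 1 ≤ 1 and α > 1, the Beta density is monotone increasing on [0,1]; the mode is at 1.
Mean = 21/(21+1) = 0.955.
Difference = 0.955 − 1.000 = -0.045.

-0.045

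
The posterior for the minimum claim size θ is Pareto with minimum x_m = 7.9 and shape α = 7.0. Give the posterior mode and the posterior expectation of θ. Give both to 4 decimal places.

MAP = 7.9000, posterior mean = 9.2167

The Pareto density is strictly decreasing on [x_m, ∞), so the mode is x_m = 7.9000.
Mean = α·x_m/(α−1) = 7.0·7.9/6.0 = 9.2167.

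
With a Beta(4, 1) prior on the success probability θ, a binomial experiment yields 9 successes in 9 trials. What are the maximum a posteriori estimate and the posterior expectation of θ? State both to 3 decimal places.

Posterior: Beta(4+9, 1+0) = Beta(13, 1).
Since β = 1 ≤ 1 and α > 1, the Beta density is monotone increasing on [0,1]; the mode is at 1.
Mean = 13/(13+1) = 0.929.

MAP = 1.000; posterior mean = 0.929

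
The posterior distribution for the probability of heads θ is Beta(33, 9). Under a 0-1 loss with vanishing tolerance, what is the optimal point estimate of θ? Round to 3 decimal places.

0.800

Mode = (33−1)/(33+9−2) = 32/40 = 0.800.
Mean = 33/(33+9) = 33/42 = 0.786.
This is the posterior mode — the MAP estimate.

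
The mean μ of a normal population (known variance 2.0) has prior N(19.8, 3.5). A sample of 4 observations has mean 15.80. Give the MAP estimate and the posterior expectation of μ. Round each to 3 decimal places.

MAP estimate = 16.300, posterior expectation = 16.300

Posterior for μ is Normal. Precision-weighted mean: (1/3.5·19.8 + 4/2.0·15.80) / (1/3.5 + 4/2.0) = 16.300.
A Normal posterior is symmetric, so mode = mean.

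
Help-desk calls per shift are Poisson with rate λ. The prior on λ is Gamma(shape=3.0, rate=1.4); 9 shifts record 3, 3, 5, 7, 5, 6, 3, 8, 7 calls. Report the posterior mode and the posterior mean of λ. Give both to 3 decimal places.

Σ counts = 47. Posterior: Gamma(shape = 3.0+47 = 50.0, rate = 1.4+9 = 10.4).
Mode = (α−1)/β = 49.0/10.4 = 4.712.
Mean = α/β = 50.0/10.4 = 4.808.
The mean is pulled above the mode by the posterior's right skew.

MAP = 4.712, posterior mean = 4.808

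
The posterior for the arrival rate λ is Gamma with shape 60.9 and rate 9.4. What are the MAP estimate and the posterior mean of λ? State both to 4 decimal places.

Mode = (α−1)/β = 59.9/9.4 = 6.3723.
Mean = α/β = 60.9/9.4 = 6.4787.
Mean > mode: the posterior has a right tail.

λ_MAP = 6.3723, E[λ|data] = 6.4787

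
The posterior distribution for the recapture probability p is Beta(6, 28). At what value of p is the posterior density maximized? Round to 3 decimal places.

0.156

Mode = (6−1)/(6+28−2) = 5/32 = 0.156.
Mean = 6/(6+28) = 6/34 = 0.176.
This is the posterior mode — the MAP estimate.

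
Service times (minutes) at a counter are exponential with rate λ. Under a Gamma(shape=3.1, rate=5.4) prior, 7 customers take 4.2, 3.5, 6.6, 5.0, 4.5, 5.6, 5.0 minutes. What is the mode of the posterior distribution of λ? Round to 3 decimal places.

0.229

Σ times = 34.4. Posterior: Gamma(shape = 3.1+7 = 10.1, rate = 5.4+34.4 = 39.8).
Mode = (α−1)/β = 9.1/39.8 = 0.229.
Mean = α/β = 10.1/39.8 = 0.254.
This is the posterior mode — the MAP estimate.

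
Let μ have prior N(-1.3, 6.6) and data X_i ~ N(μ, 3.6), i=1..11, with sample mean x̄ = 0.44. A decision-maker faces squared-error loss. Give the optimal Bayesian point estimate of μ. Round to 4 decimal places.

Posterior for μ is Normal. Precision-weighted mean: (1/6.6·-1.3 + 11/3.6·0.44) / (1/6.6 + 11/3.6) = 0.3578.
A Normal posterior is symmetric, so mode = mean.
Squared-error loss ⇒ the optimal estimator is the posterior mean.

0.3578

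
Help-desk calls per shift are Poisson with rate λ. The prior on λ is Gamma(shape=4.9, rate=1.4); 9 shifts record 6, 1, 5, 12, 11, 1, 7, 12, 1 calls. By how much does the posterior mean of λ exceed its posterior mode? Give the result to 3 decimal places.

0.096

Σ counts = 56. Posterior: Gamma(shape = 4.9+56 = 60.9, rate = 1.4+9 = 10.4).
Mode = (α−1)/β = 59.9/10.4 = 5.760.
Mean = α/β = 60.9/10.4 = 5.856.
Difference = 5.856 − 5.760 = 0.096.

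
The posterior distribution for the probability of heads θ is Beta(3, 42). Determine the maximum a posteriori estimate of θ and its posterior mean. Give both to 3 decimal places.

Mode = (3−1)/(3+42−2) = 2/43 = 0.047.
Mean = 3/(3+42) = 3/45 = 0.067.
The posterior is right-skewed, so the mean exceeds the mode.

θ_MAP = 0.047, E[θ|data] = 0.067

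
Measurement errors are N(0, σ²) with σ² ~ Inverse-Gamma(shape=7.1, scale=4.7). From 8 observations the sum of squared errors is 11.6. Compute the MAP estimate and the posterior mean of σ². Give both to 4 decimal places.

MAP estimate = 0.8678, posterior mean = 1.0396

Posterior: Inverse-Gamma(shape = 7.1+8/2 = 11.1, scale = 4.7+11.6/2 = 10.5).
Mode = β/(α+1) = 10.5/12.1 = 0.8678.
Mean = β/(α−1) = 10.5/10.1 = 1.0396.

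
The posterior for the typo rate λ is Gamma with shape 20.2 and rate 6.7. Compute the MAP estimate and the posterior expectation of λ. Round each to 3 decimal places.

Mode = (α−1)/β = 19.2/6.7 = 2.866.
Mean = α/β = 20.2/6.7 = 3.015.

MAP = 2.866, posterior mean = 3.015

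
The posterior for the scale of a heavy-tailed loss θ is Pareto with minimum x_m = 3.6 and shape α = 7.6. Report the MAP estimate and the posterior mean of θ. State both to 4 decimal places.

The Pareto density is strictly decreasing on [x_m, ∞), so the mode is x_m = 3.6000.
Mean = α·x_m/(α−1) = 7.6·3.6/6.6 = 4.1455.

MAP = 3.6000; posterior mean = 4.1455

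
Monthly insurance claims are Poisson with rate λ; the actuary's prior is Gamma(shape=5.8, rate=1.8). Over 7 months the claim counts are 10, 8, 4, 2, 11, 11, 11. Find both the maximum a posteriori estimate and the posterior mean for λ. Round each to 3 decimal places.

λ_MAP = 7.023, E[λ|data] = 7.136

Σ counts = 57. Posterior: Gamma(shape = 5.8+57 = 62.8, rate = 1.8+7 = 8.8).
Mode = (α−1)/β = 61.8/8.8 = 7.023.
Mean = α/β = 62.8/8.8 = 7.136.
The posterior is right-skewed, so the mean exceeds the mode.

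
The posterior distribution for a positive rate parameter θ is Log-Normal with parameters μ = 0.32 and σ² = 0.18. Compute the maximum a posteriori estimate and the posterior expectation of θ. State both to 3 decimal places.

Mode = exp(μ − σ²) = exp(0.14) = 1.150.
Mean = exp(μ + σ²/2) = exp(0.410) = 1.507.

MAP = 1.150, posterior mean = 1.507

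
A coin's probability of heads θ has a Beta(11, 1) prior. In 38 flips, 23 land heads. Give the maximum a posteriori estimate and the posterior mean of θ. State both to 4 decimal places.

MAP: 0.6875. Posterior mean: 0.6800.

Posterior: Beta(11+23, 1+15) = Beta(34, 16).
Mode = (34−1)/(34+16−2) = 33/48 = 0.6875.
Mean = 34/(34+16) = 34/50 = 0.6800.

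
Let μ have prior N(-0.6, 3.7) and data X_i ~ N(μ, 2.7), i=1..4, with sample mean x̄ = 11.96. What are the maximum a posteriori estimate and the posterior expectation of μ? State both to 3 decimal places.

Posterior for μ is Normal. Precision-weighted mean: (1/3.7·-0.6 + 4/2.7·11.96) / (1/3.7 + 4/2.7) = 10.022.
A Normal posterior is symmetric, so mode = mean.

μ_MAP = 10.022, E[μ|data] = 10.022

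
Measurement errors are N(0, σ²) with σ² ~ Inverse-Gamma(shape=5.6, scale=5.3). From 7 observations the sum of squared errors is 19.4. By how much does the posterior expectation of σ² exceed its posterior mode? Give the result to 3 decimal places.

0.367

Posterior: Inverse-Gamma(shape = 5.6+7/2 = 9.1, scale = 5.3+19.4/2 = 15.0).
Mode = β/(α+1) = 15.0/10.1 = 1.485.
Mean = β/(α−1) = 15.0/8.1 = 1.852.
Difference = 1.852 − 1.485 = 0.367.
The mean is pulled above the mode by the posterior's right skew.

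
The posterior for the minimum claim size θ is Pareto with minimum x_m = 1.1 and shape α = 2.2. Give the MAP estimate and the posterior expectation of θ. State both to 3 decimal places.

MAP: 1.100. Posterior mean: 2.017.

The Pareto density is strictly decreasing on [x_m, ∞), so the mode is x_m = 1.100.
Mean = α·x_m/(α−1) = 2.2·1.1/1.2 = 2.017.
The posterior is right-skewed, so the mean exceeds the mode.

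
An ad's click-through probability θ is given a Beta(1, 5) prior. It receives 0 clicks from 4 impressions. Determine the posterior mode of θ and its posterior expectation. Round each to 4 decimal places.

Posterior: Beta(1+0, 5+4) = Beta(1, 9).
Since α = 1 ≤ 1 and β > 1, the Beta density is monotone decreasing on [0,1]; the mode is at 0.
Mean = 1/(1+9) = 0.1000.

MAP = 0.0000; posterior mean = 0.1000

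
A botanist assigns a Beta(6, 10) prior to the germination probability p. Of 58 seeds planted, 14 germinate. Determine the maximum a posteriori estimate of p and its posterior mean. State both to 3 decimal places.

Posterior: Beta(6+14, 10+44) = Beta(20, 54).
Mode = (20−1)/(20+54−2) = 19/72 = 0.264.
Mean = 20/(20+54) = 20/74 = 0.270.

p_MAP = 0.264, E[p|data] = 0.270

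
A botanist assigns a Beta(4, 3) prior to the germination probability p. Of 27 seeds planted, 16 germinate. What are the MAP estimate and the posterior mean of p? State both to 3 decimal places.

Posterior: Beta(4+16, 3+11) = Beta(20, 14).
Mode = (20−1)/(20+14−2) = 19/32 = 0.594.
Mean = 20/(20+14) = 20/34 = 0.588.

p_MAP = 0.594, E[p|data] = 0.588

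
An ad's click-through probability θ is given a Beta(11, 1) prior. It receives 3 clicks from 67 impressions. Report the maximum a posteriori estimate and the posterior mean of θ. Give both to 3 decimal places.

Posterior: Beta(11+3, 1+64) = Beta(14, 65).
Mode = (14−1)/(14+65−2) = 13/77 = 0.169.
Mean = 14/(14+65) = 14/79 = 0.177.

MAP = 0.169; posterior mean = 0.177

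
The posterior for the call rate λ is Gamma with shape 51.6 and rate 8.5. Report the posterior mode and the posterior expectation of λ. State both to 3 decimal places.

Mode = (α−1)/β = 50.6/8.5 = 5.953.
Mean = α/β = 51.6/8.5 = 6.071.
Mean > mode: the posterior has a right tail.

MAP = 5.953; posterior mean = 6.071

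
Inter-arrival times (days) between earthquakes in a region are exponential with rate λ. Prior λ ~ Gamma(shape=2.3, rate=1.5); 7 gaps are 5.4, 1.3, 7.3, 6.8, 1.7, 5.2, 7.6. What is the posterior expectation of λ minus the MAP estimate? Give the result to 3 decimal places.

Σ times = 35.3. Posterior: Gamma(shape = 2.3+7 = 9.3, rate = 1.5+35.3 = 36.8).
Mode = (α−1)/β = 8.3/36.8 = 0.226.
Mean = α/β = 9.3/36.8 = 0.253.
Difference = 0.253 − 0.226 = 0.027.

0.027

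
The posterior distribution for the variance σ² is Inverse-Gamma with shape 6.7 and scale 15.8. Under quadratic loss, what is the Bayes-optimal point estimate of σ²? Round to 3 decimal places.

2.772

Mode = β/(α+1) = 15.8/7.7 = 2.052.
Mean = β/(α−1) = 15.8/5.7 = 2.772.
Quadratic loss ⇒ the optimal estimator is the posterior mean.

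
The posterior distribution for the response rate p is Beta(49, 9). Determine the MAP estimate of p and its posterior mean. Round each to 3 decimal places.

Mode = (49−1)/(49+9−2) = 48/56 = 0.857.
Mean = 49/(49+9) = 49/58 = 0.845.

p_MAP = 0.857, E[p|data] = 0.845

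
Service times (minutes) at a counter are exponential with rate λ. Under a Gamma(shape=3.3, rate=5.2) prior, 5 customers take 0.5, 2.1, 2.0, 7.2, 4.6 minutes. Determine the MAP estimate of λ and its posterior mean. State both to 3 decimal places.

MAP = 0.338; posterior mean = 0.384

Σ times = 16.4. Posterior: Gamma(shape = 3.3+5 = 8.3, rate = 5.2+16.4 = 21.6).
Mode = (α−1)/β = 7.3/21.6 = 0.338.
Mean = α/β = 8.3/21.6 = 0.384.
Mean > mode: the posterior has a right tail.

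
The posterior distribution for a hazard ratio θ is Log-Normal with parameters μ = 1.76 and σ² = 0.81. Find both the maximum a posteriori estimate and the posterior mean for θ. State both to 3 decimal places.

θ_MAP = 2.586, E[θ|data] = 8.715

Mode = exp(μ − σ²) = exp(0.95) = 2.586.
Mean = exp(μ + σ²/2) = exp(2.165) = 8.715.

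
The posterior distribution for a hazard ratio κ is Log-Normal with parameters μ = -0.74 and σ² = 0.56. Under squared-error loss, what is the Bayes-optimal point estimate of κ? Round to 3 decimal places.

0.631

Mode = exp(μ − σ²) = exp(-1.30) = 0.273.
Mean = exp(μ + σ²/2) = exp(-0.460) = 0.631.
Squared-error loss ⇒ the optimal estimator is the posterior mean.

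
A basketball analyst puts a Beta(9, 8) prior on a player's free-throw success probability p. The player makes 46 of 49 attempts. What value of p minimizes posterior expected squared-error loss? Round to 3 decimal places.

0.833

Posterior: Beta(9+46, 8+3) = Beta(55, 11).
Mode = (55−1)/(55+11−2) = 54/64 = 0.844.
Mean = 55/(55+11) = 55/66 = 0.833.
Squared-error loss ⇒ the optimal estimator is the posterior mean.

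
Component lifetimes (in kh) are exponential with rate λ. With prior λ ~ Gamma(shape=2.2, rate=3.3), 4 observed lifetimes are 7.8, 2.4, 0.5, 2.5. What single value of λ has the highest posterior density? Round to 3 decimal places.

0.315

Σ times = 13.2. Posterior: Gamma(shape = 2.2+4 = 6.2, rate = 3.3+13.2 = 16.5).
Mode = (α−1)/β = 5.2/16.5 = 0.315.
Mean = α/β = 6.2/16.5 = 0.376.
This is the posterior mode — the MAP estimate.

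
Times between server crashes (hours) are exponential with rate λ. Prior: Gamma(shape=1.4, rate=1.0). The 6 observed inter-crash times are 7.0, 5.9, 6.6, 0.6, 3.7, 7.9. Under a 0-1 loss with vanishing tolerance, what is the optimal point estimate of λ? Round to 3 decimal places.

Σ times = 31.7. Posterior: Gamma(shape = 1.4+6 = 7.4, rate = 1.0+31.7 = 32.7).
Mode = (α−1)/β = 6.4/32.7 = 0.196.
Mean = α/β = 7.4/32.7 = 0.226.
This is the posterior mode — the MAP estimate.

0.196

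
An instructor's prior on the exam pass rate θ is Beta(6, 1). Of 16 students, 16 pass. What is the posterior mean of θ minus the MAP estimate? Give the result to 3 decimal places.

-0.043

Posterior: Beta(6+16, 1+0) = Beta(22, 1).
Since β = 1 ≤ 1 and α > 1, the Beta density is monotone increasing on [0,1]; the mode is at 1.
Mean = 22/(22+1) = 0.957.
Difference = 0.957 − 1.000 = -0.043.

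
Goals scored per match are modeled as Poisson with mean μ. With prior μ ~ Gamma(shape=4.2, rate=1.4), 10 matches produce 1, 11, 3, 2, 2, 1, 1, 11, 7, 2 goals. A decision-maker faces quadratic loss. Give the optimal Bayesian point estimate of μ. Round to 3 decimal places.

3.965

Σ counts = 41. Posterior: Gamma(shape = 4.2+41 = 45.2, rate = 1.4+10 = 11.4).
Mode = (α−1)/β = 44.2/11.4 = 3.877.
Mean = α/β = 45.2/11.4 = 3.965.
Quadratic loss ⇒ the optimal estimator is the posterior mean.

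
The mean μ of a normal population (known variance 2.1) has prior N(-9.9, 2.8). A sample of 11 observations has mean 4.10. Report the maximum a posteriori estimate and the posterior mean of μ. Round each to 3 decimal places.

Posterior for μ is Normal. Precision-weighted mean: (1/2.8·-9.9 + 11/2.1·4.10) / (1/2.8 + 11/2.1) = 3.206.
A Normal posterior is symmetric, so mode = mean.

maximum a posteriori estimate = 3.206, posterior mean = 3.206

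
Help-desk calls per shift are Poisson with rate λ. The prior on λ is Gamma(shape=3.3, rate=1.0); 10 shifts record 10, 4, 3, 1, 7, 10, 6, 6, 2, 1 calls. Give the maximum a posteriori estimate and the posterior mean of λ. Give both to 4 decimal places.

Σ counts = 50. Posterior: Gamma(shape = 3.3+50 = 53.3, rate = 1.0+10 = 11.0).
Mode = (α−1)/β = 52.3/11.0 = 4.7545.
Mean = α/β = 53.3/11.0 = 4.8455.

MAP = 4.7545, posterior mean = 4.8455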